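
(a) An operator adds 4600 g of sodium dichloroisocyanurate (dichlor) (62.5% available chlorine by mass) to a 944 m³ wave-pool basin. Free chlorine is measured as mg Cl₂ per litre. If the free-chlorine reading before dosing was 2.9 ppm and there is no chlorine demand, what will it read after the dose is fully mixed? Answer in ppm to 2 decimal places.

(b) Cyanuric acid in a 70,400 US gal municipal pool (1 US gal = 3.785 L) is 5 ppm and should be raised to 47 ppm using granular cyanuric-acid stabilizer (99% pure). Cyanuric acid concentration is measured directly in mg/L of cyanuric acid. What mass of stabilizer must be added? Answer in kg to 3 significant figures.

(a) 5.95 ppm; (b) 11.3 kg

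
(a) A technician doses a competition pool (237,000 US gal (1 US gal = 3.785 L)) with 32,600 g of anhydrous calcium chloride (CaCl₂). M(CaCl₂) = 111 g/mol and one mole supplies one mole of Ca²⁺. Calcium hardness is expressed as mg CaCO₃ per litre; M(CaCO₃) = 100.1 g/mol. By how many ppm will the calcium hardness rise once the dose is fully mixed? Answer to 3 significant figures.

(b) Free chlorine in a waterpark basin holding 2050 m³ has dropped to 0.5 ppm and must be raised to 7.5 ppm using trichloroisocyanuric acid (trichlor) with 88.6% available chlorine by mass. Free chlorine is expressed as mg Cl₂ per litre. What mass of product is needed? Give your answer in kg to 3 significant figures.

(a) Volume: 237,000 US gal × 3.785 L/gal = 897,045 L.
(a) Moles of Ca²⁺: 32,600 g ÷ 111 g/mol = 293.7 mol.
(a) As CaCO₃: 293.7 mol × 100.1 g/mol = 29,400 g.
(a) Rise: 29,400 g / 897,045 L × 1000 = 32.77 mg/L.

(b) Volume: 2050 m³ = 2,050,000 L.
(b) Chlorine deficit: 7.5 − 0.5 = 7 ppm = 7 mg/L as Cl₂.
(b) Cl₂ equivalent needed: 7 mg/L × 2,050,000 L = 14,350,000 mg = 14,350 g.
(b) Product at 88.6% available chlorine: 14,350 / 0.886 = 16,200 g.

(a) 32.8 ppm; (b) 16.2 kg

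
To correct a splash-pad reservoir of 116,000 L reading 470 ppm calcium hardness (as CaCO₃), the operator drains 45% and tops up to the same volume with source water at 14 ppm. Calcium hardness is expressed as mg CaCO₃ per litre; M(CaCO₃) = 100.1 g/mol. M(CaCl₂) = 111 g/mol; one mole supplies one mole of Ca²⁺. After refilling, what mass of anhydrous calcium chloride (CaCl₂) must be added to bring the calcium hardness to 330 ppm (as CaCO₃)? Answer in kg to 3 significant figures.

8.39 kg

After draining 45% and refilling: 470 × 0.55 + 14 × 0.45 = 264.8 ppm.
Deficit to target: 330 − 264.8 = 65.2 mg/L.
As CaCO₃: 65.2 mg/L × 116,000 L = 7563 g; ÷ 100.1 = 75.56 mol Ca²⁺.
Mass: 75.56 × 111 = 8387 g.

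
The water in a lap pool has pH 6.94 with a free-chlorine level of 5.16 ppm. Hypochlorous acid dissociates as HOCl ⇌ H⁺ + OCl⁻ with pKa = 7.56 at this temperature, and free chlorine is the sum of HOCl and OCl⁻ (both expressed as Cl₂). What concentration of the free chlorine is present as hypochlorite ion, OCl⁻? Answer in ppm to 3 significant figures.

[OCl⁻]/[HOCl] = 10^(pH − pKa) = 10^(6.94 − 7.56) = 10^-0.62 = 0.2399.
Fraction as HOCl = 1 / (1 + 0.2399) = 0.8065.
OCl⁻ = (1 − 0.8065) × 5.16 ppm = 0.9983 ppm.

0.998 ppm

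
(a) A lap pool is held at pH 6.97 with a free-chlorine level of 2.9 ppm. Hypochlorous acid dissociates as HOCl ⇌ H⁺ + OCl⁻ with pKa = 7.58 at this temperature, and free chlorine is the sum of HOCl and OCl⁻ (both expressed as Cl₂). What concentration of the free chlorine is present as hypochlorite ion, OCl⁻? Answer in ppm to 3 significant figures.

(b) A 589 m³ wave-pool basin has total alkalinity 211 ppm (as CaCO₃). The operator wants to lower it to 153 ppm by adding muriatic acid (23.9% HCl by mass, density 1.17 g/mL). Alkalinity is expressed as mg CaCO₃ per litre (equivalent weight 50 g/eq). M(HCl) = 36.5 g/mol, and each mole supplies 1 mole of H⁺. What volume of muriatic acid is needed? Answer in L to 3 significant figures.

(a) [OCl⁻]/[HOCl] = 10^(pH − pKa) = 10^(6.97 − 7.58) = 10^-0.61 = 0.2455.
(a) Fraction as HOCl = 1 / (1 + 0.2455) = 0.8029.
(a) OCl⁻ = (1 − 0.8029) × 2.9 ppm = 0.5716 ppm.

(b) Volume: 589 m³ = 589,000 L.
(b) Alkalinity to neutralize: (211 − 153) = 58 mg/L as CaCO₃ × 589,000 L = 34,160 g as CaCO₃.
(b) Equivalents of H⁺ required: 34,160 ÷ 50 g/eq = 683.2 eq = 683.2 mol HCl.
(b) Mass of HCl: 683.2 × 36.5 = 24,940 g.
(b) Mass of 23.9% solution: 24,940 / 0.239 = 104,300 g.
(b) Volume: 104,300 g ÷ 1.17 g/mL = 89,180 mL.

(a) 0.572 ppm; (b) 89.2 L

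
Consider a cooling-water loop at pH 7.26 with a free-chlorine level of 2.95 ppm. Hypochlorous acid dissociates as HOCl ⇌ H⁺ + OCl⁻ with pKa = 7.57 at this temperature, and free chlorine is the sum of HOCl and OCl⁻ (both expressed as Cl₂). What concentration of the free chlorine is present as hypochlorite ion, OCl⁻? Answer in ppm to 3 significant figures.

0.970 ppm

[OCl⁻]/[HOCl] = 10^(pH − pKa) = 10^(7.26 − 7.57) = 10^-0.31 = 0.4898.
Fraction as HOCl = 1 / (1 + 0.4898) = 0.6712.
OCl⁻ = (1 − 0.6712) × 2.95 ppm = 0.9698 ppm.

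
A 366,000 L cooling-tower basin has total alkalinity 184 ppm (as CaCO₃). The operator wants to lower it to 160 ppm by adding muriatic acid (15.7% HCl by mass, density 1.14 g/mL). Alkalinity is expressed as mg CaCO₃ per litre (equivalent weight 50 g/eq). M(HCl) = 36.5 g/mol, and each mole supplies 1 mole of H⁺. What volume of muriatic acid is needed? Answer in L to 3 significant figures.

Alkalinity to neutralize: (184 − 160) = 24 mg/L as CaCO₃ × 366,000 L = 8784 g as CaCO₃.
Equivalents of H⁺ required: 8784 ÷ 50 g/eq = 175.7 eq = 175.7 mol HCl.
Mass of HCl: 175.7 × 36.5 = 6412 g.
Mass of 15.7% solution: 6412 / 0.157 = 40,840 g.
Volume: 40,840 g ÷ 1.14 g/mL = 35,830 mL.

35.8 L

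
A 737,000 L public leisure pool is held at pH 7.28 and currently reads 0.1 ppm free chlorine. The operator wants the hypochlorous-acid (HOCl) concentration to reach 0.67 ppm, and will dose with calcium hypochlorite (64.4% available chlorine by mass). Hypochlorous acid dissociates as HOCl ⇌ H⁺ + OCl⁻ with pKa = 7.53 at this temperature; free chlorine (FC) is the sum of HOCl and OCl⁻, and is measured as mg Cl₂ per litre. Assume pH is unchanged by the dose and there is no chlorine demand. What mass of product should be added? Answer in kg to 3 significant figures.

[OCl⁻]/[HOCl] = 10^(pH − pKa) = 10^(7.28 − 7.53) = 0.5623; fraction as HOCl = 1/(1 + 0.5623) = 0.6401.
Free chlorine required for 0.67 ppm HOCl: 0.67 / 0.6401 = 1.047 ppm.
FC to add: 1.047 − 0.1 = 0.9468 mg/L as Cl₂.
Cl₂ equivalent: 0.9468 mg/L × 737,000 L = 697.8 g.
Product at 64.4% available Cl: 697.8 / 0.644 = 1083 g.

1.08 kg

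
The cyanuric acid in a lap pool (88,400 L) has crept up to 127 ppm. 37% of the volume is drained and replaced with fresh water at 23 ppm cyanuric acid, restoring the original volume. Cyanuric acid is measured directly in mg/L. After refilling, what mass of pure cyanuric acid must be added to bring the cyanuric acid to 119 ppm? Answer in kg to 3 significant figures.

After draining 37% and refilling: 127 × 0.63 + 23 × 0.37 = 88.52 ppm.
Deficit to target: 119 − 88.52 = 30.48 mg/L.
Mass: 30.48 mg/L × 88,400 L = 2694 g cyanuric acid.

2.69 kg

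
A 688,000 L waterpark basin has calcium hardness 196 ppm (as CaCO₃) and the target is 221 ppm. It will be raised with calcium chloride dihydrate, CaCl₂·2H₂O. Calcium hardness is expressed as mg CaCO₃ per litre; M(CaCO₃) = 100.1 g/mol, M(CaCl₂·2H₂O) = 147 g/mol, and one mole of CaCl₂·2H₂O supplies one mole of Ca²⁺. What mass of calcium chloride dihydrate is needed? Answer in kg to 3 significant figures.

25.3 kg

Hardness to add: (221 − 196) = 25 mg/L as CaCO₃ × 688,000 L = 17,200 g as CaCO₃.
Moles of Ca²⁺ (1 mol Ca²⁺ ≡ 1 mol CaCO₃): 17,200 / 100.1 g/mol = 171.8 mol.
Mass of CaCl₂·2H₂O: 171.8 × 147 = 25,260 g.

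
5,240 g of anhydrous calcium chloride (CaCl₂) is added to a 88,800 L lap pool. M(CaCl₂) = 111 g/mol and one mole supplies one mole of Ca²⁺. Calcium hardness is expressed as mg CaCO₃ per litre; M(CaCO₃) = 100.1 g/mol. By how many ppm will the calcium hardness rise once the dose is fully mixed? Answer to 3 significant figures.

53.2 ppm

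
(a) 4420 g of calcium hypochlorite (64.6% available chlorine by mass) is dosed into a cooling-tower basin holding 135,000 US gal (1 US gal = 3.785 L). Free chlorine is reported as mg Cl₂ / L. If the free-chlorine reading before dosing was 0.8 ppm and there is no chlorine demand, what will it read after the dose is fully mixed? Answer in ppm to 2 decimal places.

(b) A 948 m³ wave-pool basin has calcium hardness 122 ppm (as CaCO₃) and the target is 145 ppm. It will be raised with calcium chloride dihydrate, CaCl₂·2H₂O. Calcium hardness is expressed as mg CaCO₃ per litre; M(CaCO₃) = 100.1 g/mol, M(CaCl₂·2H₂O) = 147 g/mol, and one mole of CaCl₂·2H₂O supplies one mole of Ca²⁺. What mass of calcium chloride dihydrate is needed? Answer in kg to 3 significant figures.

(a) Volume: 135,000 US gal × 3.785 L/gal = 510,975 L.
(a) Available chlorine delivered: 4420 g × 0.646 = 2855 g as Cl₂.
(a) Concentration rise: 2855 g / 510,975 L = 5.588 mg/L = 5.59 ppm.
(a) Final FC: 0.8 + 5.59 = 6.39 ppm.

(b) Volume: 948 m³ = 948,000 L.
(b) Hardness to add: (145 − 122) = 23 mg/L as CaCO₃ × 948,000 L = 21,800 g as CaCO₃.
(b) Moles of Ca²⁺ (1 mol Ca²⁺ ≡ 1 mol CaCO₃): 21,800 / 100.1 g/mol = 217.8 mol.
(b) Mass of CaCl₂·2H₂O: 217.8 × 147 = 32,020 g.

(a) 6.39 ppm; (b) 32.0 kg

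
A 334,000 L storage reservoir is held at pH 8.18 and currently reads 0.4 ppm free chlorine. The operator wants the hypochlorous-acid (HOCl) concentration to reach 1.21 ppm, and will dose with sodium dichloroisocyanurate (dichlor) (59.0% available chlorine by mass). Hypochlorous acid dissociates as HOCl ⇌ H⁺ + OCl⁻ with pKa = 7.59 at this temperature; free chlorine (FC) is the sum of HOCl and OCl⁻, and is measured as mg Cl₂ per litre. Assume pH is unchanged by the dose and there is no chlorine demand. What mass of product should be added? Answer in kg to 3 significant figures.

[OCl⁻]/[HOCl] = 10^(pH − pKa) = 10^(8.18 − 7.59) = 3.89; fraction as HOCl = 1/(1 + 3.89) = 0.2045.
Free chlorine required for 1.21 ppm HOCl: 1.21 / 0.2045 = 5.917 ppm.
FC to add: 5.917 − 0.4 = 5.517 mg/L as Cl₂.
Cl₂ equivalent: 5.517 mg/L × 334,000 L = 1843 g.
Product at 59.0% available Cl: 1843 / 0.59 = 3123 g.

3.12 kg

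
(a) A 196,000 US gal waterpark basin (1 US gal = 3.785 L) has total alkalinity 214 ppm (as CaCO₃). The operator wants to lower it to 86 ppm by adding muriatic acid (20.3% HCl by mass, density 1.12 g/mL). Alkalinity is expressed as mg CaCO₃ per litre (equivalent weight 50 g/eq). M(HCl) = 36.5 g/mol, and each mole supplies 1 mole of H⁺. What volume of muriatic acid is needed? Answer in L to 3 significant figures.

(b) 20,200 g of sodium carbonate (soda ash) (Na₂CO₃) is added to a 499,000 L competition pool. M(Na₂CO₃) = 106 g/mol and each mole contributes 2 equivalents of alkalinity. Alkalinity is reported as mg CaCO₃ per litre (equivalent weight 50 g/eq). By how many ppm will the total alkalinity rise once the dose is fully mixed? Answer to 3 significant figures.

(a) 305 L; (b) 38.2 ppm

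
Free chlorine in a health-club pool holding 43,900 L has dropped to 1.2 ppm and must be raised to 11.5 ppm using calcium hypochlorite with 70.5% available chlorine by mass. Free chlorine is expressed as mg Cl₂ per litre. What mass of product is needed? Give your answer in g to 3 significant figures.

641 g

Chlorine deficit: 11.5 − 1.2 = 10.3 ppm = 10.3 mg/L as Cl₂.
Cl₂ equivalent needed: 10.3 mg/L × 43,900 L = 452,200 mg = 452.2 g.
Product at 70.5% available chlorine: 452.2 / 0.705 = 641.4 g.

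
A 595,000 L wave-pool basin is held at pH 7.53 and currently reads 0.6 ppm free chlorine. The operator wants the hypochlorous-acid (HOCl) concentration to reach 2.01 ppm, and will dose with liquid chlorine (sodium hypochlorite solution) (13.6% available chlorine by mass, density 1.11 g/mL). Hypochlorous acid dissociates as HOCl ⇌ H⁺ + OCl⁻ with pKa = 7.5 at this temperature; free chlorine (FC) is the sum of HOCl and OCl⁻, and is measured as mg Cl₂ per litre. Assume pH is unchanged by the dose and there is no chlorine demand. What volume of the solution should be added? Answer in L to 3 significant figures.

14.0 L

[OCl⁻]/[HOCl] = 10^(pH − pKa) = 10^(7.53 − 7.5) = 1.072; fraction as HOCl = 1/(1 + 1.072) = 0.4827.
Free chlorine required for 2.01 ppm HOCl: 2.01 / 0.4827 = 4.164 ppm.
FC to add: 4.164 − 0.6 = 3.564 mg/L as Cl₂.
Cl₂ equivalent: 3.564 mg/L × 595,000 L = 2120 g.
Product at 13.6% available Cl: 2120 / 0.136 = 15,590 g.
Volume: 15,590 g ÷ 1.11 g/mL = 14,050 mL.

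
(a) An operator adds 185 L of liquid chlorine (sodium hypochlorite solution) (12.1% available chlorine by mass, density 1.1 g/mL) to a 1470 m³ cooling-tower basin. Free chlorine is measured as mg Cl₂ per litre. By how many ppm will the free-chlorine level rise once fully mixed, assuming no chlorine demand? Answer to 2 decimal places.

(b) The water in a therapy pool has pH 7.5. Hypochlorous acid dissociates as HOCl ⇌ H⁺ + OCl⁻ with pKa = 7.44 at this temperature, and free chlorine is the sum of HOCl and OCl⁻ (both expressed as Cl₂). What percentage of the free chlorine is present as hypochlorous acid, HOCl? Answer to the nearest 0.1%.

(a) 16.75 ppm; (b) 46.6%

(a) Volume: 1470 m³ = 1,470,000 L.
(a) Mass of solution: 185 L × 1000 mL/L × 1.1 g/mL = 203,500 g.
(a) Available chlorine delivered: 203,500 g × 0.121 = 24,620 g as Cl₂.
(a) Concentration rise: 24,620 g / 1,470,000 L = 16.75 mg/L = 16.75 ppm.

(b) [OCl⁻]/[HOCl] = 10^(pH − pKa) = 10^(7.5 − 7.44) = 10^0.06 = 1.148.
(b) Fraction as HOCl = 1 / (1 + 1.148) = 0.4655.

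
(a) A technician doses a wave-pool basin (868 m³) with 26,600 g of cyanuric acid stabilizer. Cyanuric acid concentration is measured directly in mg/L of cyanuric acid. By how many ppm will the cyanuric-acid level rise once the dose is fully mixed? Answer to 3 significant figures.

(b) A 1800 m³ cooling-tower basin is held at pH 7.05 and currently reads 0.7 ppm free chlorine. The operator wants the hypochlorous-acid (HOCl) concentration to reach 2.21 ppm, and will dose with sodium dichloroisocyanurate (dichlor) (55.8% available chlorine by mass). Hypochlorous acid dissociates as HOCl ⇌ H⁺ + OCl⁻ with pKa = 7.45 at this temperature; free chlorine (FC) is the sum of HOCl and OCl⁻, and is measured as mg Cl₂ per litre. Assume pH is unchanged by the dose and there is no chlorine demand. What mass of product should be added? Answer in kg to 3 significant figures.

(a) 30.6 ppm; (b) 7.71 kg

(a) Volume: 868 m³ = 868,000 L.
(a) Rise: 26,600 g / 868,000 L × 1000 = 30.65 mg/L.

(b) Volume: 1800 m³ = 1,800,000 L.
(b) [OCl⁻]/[HOCl] = 10^(pH − pKa) = 10^(7.05 − 7.45) = 0.3981; fraction as HOCl = 1/(1 + 0.3981) = 0.7153.
(b) Free chlorine required for 2.21 ppm HOCl: 2.21 / 0.7153 = 3.09 ppm.
(b) FC to add: 3.09 − 0.7 = 2.39 mg/L as Cl₂.
(b) Cl₂ equivalent: 2.39 mg/L × 1,800,000 L = 4302 g.
(b) Product at 55.8% available Cl: 4302 / 0.558 = 7709 g.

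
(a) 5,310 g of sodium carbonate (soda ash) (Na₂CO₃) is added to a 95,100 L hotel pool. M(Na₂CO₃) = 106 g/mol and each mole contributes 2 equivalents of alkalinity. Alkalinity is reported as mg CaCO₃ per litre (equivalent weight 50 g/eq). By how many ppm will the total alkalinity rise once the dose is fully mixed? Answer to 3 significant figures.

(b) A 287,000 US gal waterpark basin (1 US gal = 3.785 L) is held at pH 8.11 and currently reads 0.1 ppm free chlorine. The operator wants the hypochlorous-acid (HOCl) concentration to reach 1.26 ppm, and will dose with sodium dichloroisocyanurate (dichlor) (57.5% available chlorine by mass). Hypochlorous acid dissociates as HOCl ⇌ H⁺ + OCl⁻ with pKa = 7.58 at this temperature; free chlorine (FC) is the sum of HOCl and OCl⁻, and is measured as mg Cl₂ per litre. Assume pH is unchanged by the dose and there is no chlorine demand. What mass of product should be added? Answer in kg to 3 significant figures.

(a) Moles of Na₂CO₃: 5,310 g ÷ 106 g/mol = 50.09 mol → 100.2 eq of alkalinity.
(a) As CaCO₃: 100.2 eq × 50 g/eq = 5009 g.
(a) Rise: 5009 g / 95,100 L × 1000 = 52.68 mg/L.

(b) Volume: 287,000 US gal × 3.785 L/gal = 1,086,295 L.
(b) [OCl⁻]/[HOCl] = 10^(pH − pKa) = 10^(8.11 − 7.58) = 3.388; fraction as HOCl = 1/(1 + 3.388) = 0.2279.
(b) Free chlorine required for 1.26 ppm HOCl: 1.26 / 0.2279 = 5.529 ppm.
(b) FC to add: 5.529 − 0.1 = 5.429 mg/L as Cl₂.
(b) Cl₂ equivalent: 5.429 mg/L × 1,086,295 L = 5898 g.
(b) Product at 57.5% available Cl: 5898 / 0.575 = 10,260 g.

(a) 52.7 ppm; (b) 10.3 kg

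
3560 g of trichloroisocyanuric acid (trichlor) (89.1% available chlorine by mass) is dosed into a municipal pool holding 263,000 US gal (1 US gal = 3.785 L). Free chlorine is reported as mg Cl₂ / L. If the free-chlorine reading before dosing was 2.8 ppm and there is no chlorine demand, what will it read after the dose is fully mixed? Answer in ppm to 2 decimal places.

5.99 ppm

Volume: 263,000 US gal × 3.785 L/gal = 995,455 L.
Available chlorine delivered: 3560 g × 0.891 = 3172 g as Cl₂.
Concentration rise: 3172 g / 995,455 L = 3.186 mg/L = 3.19 ppm.
Final FC: 2.8 + 3.19 = 5.99 ppm.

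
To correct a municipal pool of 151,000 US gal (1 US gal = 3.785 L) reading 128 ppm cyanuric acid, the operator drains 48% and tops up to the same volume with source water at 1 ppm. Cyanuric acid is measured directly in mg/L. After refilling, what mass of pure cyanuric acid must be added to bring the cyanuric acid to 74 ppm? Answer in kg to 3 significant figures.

Volume: 151,000 US gal × 3.785 L/gal = 571,535 L.
After draining 48% and refilling: 128 × 0.52 + 1 × 0.48 = 67.04 ppm.
Deficit to target: 74 − 67.04 = 6.96 mg/L.
Mass: 6.96 mg/L × 571,535 L = 3978 g cyanuric acid.

3.98 kg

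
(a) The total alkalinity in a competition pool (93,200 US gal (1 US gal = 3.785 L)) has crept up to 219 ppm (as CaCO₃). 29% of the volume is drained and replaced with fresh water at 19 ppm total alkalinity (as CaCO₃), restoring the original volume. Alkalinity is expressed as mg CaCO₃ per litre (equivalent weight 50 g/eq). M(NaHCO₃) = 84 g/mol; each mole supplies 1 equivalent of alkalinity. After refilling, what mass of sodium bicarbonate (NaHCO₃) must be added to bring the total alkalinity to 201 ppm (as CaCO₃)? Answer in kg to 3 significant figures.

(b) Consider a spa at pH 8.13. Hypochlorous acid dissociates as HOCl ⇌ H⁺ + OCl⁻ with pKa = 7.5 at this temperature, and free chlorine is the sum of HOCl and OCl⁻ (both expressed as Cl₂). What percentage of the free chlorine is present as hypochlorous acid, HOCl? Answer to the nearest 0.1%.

(a) 23.7 kg; (b) 19.0%

(a) Volume: 93,200 US gal × 3.785 L/gal = 352,762 L.
(a) After draining 29% and refilling: 219 × 0.71 + 19 × 0.29 = 161 ppm.
(a) Deficit to target: 201 − 161 = 40 mg/L.
(a) As CaCO₃: 40 mg/L × 352,762 L = 14,110 g; ÷ 50 g/eq ÷ 1 = 282.2 mol NaHCO₃.
(a) Mass: 282.2 × 84 = 23,710 g.

(b) [OCl⁻]/[HOCl] = 10^(pH − pKa) = 10^(8.13 − 7.5) = 10^0.63 = 4.266.
(b) Fraction as HOCl = 1 / (1 + 4.266) = 0.1899.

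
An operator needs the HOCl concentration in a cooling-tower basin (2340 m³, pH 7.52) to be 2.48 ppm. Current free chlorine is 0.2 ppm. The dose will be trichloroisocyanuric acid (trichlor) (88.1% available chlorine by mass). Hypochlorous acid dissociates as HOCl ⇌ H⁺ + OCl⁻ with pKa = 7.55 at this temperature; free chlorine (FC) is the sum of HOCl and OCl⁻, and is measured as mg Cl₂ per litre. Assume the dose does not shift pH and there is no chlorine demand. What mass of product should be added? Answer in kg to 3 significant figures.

12.2 kg

Volume: 2340 m³ = 2,340,000 L.
[OCl⁻]/[HOCl] = 10^(pH − pKa) = 10^(7.52 − 7.55) = 0.9333; fraction as HOCl = 1/(1 + 0.9333) = 0.5173.
Free chlorine required for 2.48 ppm HOCl: 2.48 / 0.5173 = 4.794 ppm.
FC to add: 4.794 − 0.2 = 4.594 mg/L as Cl₂.
Cl₂ equivalent: 4.594 mg/L × 2,340,000 L = 10,750 g.
Product at 88.1% available Cl: 10,750 / 0.881 = 12,200 g.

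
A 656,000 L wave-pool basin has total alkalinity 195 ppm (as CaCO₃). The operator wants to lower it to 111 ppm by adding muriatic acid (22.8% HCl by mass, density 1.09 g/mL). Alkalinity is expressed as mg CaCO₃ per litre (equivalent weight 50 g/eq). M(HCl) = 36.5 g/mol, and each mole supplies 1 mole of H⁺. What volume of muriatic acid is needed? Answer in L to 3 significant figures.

Alkalinity to neutralize: (195 − 111) = 84 mg/L as CaCO₃ × 656,000 L = 55,100 g as CaCO₃.
Equivalents of H⁺ required: 55,100 ÷ 50 g/eq = 1102 eq = 1102 mol HCl.
Mass of HCl: 1102 × 36.5 = 40,230 g.
Mass of 22.8% solution: 40,230 / 0.228 = 176,400 g.
Volume: 176,400 g ÷ 1.09 g/mL = 161,900 mL.

162 L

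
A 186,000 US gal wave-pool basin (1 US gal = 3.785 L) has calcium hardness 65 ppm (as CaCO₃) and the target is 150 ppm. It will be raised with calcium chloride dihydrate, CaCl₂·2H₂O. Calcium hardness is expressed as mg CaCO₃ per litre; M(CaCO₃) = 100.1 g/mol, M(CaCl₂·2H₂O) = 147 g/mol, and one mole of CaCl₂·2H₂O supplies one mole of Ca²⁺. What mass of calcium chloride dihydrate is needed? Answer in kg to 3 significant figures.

87.9 kg

Volume: 186,000 US gal × 3.785 L/gal = 704,010 L.
Hardness to add: (150 − 65) = 85 mg/L as CaCO₃ × 704,010 L = 59,840 g as CaCO₃.
Moles of Ca²⁺ (1 mol Ca²⁺ ≡ 1 mol CaCO₃): 59,840 / 100.1 g/mol = 597.8 mol.
Mass of CaCl₂·2H₂O: 597.8 × 147 = 87,880 g.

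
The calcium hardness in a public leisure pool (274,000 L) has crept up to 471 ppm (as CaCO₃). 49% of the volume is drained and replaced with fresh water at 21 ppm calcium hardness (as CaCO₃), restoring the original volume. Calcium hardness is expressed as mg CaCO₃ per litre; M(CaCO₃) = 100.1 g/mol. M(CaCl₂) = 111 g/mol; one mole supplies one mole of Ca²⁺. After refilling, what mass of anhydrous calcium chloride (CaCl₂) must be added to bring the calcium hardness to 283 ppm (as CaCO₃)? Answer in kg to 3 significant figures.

After draining 49% and refilling: 471 × 0.51 + 21 × 0.49 = 250.5 ppm.
Deficit to target: 283 − 250.5 = 32.5 mg/L.
As CaCO₃: 32.5 mg/L × 274,000 L = 8905 g; ÷ 100.1 = 88.96 mol Ca²⁺.
Mass: 88.96 × 111 = 9875 g.

9.87 kg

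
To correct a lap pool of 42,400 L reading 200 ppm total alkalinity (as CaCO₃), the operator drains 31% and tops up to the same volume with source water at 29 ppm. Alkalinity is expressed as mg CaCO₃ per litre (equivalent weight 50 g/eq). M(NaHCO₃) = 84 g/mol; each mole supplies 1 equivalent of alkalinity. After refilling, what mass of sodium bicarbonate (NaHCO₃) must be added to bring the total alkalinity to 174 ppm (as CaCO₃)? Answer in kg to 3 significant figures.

1.92 kg

After draining 31% and refilling: 200 × 0.69 + 29 × 0.31 = 146.99 ppm.
Deficit to target: 174 − 146.99 = 27.01 mg/L.
As CaCO₃: 27.01 mg/L × 42,400 L = 1145 g; ÷ 50 g/eq ÷ 1 = 22.9 mol NaHCO₃.
Mass: 22.9 × 84 = 1924 g.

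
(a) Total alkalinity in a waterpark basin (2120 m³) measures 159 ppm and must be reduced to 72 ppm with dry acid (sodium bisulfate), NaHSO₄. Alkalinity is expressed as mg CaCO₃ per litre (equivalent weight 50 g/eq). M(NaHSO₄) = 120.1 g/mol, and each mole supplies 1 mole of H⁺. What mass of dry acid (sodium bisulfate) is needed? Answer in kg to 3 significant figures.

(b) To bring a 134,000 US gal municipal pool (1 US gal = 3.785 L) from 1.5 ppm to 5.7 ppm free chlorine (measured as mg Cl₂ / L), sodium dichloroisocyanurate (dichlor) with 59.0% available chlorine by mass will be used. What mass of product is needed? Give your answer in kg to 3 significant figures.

(a) 443 kg; (b) 3.61 kg

(a) Volume: 2120 m³ = 2,120,000 L.
(a) Alkalinity to neutralize: (159 − 72) = 87 mg/L as CaCO₃ × 2,120,000 L = 184,400 g as CaCO₃.
(a) Equivalents of H⁺ required: 184,400 ÷ 50 g/eq = 3689 eq = 3689 mol NaHSO₄.
(a) Mass of NaHSO₄: 3689 × 120.1 = 443,000 g.

(b) Volume: 134,000 US gal × 3.785 L/gal = 507,190 L.
(b) Chlorine deficit: 5.7 − 1.5 = 4.2 ppm = 4.2 mg/L as Cl₂.
(b) Cl₂ equivalent needed: 4.2 mg/L × 507,190 L = 2,130,000 mg = 2130 g.
(b) Product at 59.0% available chlorine: 2130 / 0.59 = 3611 g.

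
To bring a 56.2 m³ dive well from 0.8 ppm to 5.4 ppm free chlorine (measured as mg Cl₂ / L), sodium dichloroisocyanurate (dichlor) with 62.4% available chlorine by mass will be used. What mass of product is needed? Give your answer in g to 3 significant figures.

Volume: 56.2 m³ = 56,200 L.
Chlorine deficit: 5.4 − 0.8 = 4.6 ppm = 4.6 mg/L as Cl₂.
Cl₂ equivalent needed: 4.6 mg/L × 56,200 L = 258,500 mg = 258.5 g.
Product at 62.4% available chlorine: 258.5 / 0.624 = 414.3 g.

414 g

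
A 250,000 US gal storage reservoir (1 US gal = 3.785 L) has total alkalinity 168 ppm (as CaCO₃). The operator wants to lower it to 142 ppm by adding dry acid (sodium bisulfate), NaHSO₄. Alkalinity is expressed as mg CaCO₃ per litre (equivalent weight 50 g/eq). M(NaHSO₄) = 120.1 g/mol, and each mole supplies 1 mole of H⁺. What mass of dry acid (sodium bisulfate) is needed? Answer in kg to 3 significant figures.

Volume: 250,000 US gal × 3.785 L/gal = 946,250 L.
Alkalinity to neutralize: (168 − 142) = 26 mg/L as CaCO₃ × 946,250 L = 24,600 g as CaCO₃.
Equivalents of H⁺ required: 24,600 ÷ 50 g/eq = 492.1 eq = 492.1 mol NaHSO₄.
Mass of NaHSO₄: 492.1 × 120.1 = 59,100 g.

59.1 kg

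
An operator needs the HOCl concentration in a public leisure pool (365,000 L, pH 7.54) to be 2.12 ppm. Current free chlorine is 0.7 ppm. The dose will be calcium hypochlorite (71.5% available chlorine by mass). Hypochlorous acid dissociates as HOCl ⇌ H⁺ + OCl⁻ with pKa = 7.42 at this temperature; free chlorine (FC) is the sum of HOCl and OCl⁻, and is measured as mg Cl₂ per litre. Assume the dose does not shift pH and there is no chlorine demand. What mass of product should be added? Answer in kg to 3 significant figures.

2.15 kg

[OCl⁻]/[HOCl] = 10^(pH − pKa) = 10^(7.54 − 7.42) = 1.318; fraction as HOCl = 1/(1 + 1.318) = 0.4314.
Free chlorine required for 2.12 ppm HOCl: 2.12 / 0.4314 = 4.915 ppm.
FC to add: 4.915 − 0.7 = 4.215 mg/L as Cl₂.
Cl₂ equivalent: 4.215 mg/L × 365,000 L = 1538 g.
Product at 71.5% available Cl: 1538 / 0.715 = 2152 g.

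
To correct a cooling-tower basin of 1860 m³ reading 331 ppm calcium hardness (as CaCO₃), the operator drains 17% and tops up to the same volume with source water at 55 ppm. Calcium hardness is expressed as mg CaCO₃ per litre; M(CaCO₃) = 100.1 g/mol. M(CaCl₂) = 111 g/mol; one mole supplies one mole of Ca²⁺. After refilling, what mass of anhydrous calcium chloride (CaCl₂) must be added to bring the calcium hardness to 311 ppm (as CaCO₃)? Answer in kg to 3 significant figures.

55.5 kg

Volume: 1860 m³ = 1,860,000 L.
After draining 17% and refilling: 331 × 0.83 + 55 × 0.17 = 284.08 ppm.
Deficit to target: 311 − 284.08 = 26.92 mg/L.
As CaCO₃: 26.92 mg/L × 1,860,000 L = 50,070 g; ÷ 100.1 = 500.2 mol Ca²⁺.
Mass: 500.2 × 111 = 55,520 g.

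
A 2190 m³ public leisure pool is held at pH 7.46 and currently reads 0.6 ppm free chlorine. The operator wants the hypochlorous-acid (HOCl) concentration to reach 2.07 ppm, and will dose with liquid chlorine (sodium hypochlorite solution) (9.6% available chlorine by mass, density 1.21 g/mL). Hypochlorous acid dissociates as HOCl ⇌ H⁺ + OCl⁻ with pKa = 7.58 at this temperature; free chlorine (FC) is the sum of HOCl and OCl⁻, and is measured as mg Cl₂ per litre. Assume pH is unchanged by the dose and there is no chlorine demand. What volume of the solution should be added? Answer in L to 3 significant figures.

Volume: 2190 m³ = 2,190,000 L.
[OCl⁻]/[HOCl] = 10^(pH − pKa) = 10^(7.46 − 7.58) = 0.7586; fraction as HOCl = 1/(1 + 0.7586) = 0.5686.
Free chlorine required for 2.07 ppm HOCl: 2.07 / 0.5686 = 3.64 ppm.
FC to add: 3.64 − 0.6 = 3.04 mg/L as Cl₂.
Cl₂ equivalent: 3.04 mg/L × 2,190,000 L = 6658 g.
Product at 9.6% available Cl: 6658 / 0.096 = 69,360 g.
Volume: 69,360 g ÷ 1.21 g/mL = 57,320 mL.

57.3 L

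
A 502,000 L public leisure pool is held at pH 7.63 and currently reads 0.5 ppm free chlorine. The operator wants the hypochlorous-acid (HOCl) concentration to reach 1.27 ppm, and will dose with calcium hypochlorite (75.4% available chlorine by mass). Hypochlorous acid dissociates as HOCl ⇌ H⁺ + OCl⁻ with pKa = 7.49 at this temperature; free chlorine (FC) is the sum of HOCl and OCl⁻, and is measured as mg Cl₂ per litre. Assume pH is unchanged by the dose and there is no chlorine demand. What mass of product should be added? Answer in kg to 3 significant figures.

1.68 kg

[OCl⁻]/[HOCl] = 10^(pH − pKa) = 10^(7.63 − 7.49) = 1.38; fraction as HOCl = 1/(1 + 1.38) = 0.4201.
Free chlorine required for 1.27 ppm HOCl: 1.27 / 0.4201 = 3.023 ppm.
FC to add: 3.023 − 0.5 = 2.523 mg/L as Cl₂.
Cl₂ equivalent: 2.523 mg/L × 502,000 L = 1267 g.
Product at 75.4% available Cl: 1267 / 0.754 = 1680 g.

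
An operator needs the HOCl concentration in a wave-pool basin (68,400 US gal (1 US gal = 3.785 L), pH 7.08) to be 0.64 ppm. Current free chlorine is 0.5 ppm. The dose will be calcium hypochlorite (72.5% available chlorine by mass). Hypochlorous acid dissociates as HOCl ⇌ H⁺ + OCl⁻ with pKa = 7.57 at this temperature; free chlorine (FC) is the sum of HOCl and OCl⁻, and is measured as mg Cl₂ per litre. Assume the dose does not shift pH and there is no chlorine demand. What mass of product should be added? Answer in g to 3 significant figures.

Volume: 68,400 US gal × 3.785 L/gal = 258,894 L.
[OCl⁻]/[HOCl] = 10^(pH − pKa) = 10^(7.08 − 7.57) = 0.3236; fraction as HOCl = 1/(1 + 0.3236) = 0.7555.
Free chlorine required for 0.64 ppm HOCl: 0.64 / 0.7555 = 0.8471 ppm.
FC to add: 0.8471 − 0.5 = 0.3471 mg/L as Cl₂.
Cl₂ equivalent: 0.3471 mg/L × 258,894 L = 89.86 g.
Product at 72.5% available Cl: 89.86 / 0.725 = 123.9 g.

124 g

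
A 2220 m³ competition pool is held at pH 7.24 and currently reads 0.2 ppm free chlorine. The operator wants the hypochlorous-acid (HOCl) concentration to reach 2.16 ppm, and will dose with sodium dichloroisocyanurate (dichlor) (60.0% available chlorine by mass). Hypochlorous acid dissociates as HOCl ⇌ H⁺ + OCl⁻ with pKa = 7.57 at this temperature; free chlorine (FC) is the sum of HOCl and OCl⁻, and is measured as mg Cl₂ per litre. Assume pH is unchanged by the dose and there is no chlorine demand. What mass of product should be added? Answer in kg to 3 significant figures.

Volume: 2220 m³ = 2,220,000 L.
[OCl⁻]/[HOCl] = 10^(pH − pKa) = 10^(7.24 − 7.57) = 0.4677; fraction as HOCl = 1/(1 + 0.4677) = 0.6813.
Free chlorine required for 2.16 ppm HOCl: 2.16 / 0.6813 = 3.17 ppm.
FC to add: 3.17 − 0.2 = 2.97 mg/L as Cl₂.
Cl₂ equivalent: 2.97 mg/L × 2,220,000 L = 6594 g.
Product at 60.0% available Cl: 6594 / 0.6 = 10,990 g.

11.0 kg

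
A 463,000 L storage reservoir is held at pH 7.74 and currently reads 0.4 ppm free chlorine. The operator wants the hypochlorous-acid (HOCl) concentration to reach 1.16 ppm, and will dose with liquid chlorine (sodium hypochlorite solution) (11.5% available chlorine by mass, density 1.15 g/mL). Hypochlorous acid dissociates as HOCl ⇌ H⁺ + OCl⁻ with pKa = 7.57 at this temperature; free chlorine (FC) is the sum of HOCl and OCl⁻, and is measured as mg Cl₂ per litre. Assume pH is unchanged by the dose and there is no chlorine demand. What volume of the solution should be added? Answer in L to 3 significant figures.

8.67 L

[OCl⁻]/[HOCl] = 10^(pH − pKa) = 10^(7.74 − 7.57) = 1.479; fraction as HOCl = 1/(1 + 1.479) = 0.4034.
Free chlorine required for 1.16 ppm HOCl: 1.16 / 0.4034 = 2.876 ppm.
FC to add: 2.876 − 0.4 = 2.476 mg/L as Cl₂.
Cl₂ equivalent: 2.476 mg/L × 463,000 L = 1146 g.
Product at 11.5% available Cl: 1146 / 0.115 = 9968 g.
Volume: 9968 g ÷ 1.15 g/mL = 8668 mL.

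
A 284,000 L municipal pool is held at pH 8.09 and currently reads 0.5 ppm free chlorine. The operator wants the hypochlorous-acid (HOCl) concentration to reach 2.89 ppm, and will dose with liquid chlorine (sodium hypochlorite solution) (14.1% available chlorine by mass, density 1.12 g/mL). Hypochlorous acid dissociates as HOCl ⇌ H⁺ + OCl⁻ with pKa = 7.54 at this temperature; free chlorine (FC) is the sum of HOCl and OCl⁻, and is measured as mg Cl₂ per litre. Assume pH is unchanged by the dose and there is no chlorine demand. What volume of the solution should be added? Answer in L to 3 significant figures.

22.7 L

[OCl⁻]/[HOCl] = 10^(pH − pKa) = 10^(8.09 − 7.54) = 3.548; fraction as HOCl = 1/(1 + 3.548) = 0.2199.
Free chlorine required for 2.89 ppm HOCl: 2.89 / 0.2199 = 13.14 ppm.
FC to add: 13.14 − 0.5 = 12.64 mg/L as Cl₂.
Cl₂ equivalent: 12.64 mg/L × 284,000 L = 3591 g.
Product at 14.1% available Cl: 3591 / 0.141 = 25,470 g.
Volume: 25,470 g ÷ 1.12 g/mL = 22,740 mL.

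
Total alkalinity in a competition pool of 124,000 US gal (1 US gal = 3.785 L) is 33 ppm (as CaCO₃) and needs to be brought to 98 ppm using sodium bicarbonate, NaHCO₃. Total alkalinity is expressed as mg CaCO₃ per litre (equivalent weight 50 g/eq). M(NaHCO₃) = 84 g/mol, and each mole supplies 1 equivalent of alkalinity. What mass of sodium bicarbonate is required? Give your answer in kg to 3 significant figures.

51.3 kg

Volume: 124,000 US gal × 3.785 L/gal = 469,340 L.
Alkalinity to add: (98 − 33) = 65 mg/L as CaCO₃ × 469,340 L = 30,510 g as CaCO₃.
Equivalents: 30,510 g ÷ 50 g/eq = 610.1 eq.
NaHCO₃ supplies 1 eq per mole → 610.1 mol.
Mass: 610.1 mol × 84 g/mol = 51,250 g.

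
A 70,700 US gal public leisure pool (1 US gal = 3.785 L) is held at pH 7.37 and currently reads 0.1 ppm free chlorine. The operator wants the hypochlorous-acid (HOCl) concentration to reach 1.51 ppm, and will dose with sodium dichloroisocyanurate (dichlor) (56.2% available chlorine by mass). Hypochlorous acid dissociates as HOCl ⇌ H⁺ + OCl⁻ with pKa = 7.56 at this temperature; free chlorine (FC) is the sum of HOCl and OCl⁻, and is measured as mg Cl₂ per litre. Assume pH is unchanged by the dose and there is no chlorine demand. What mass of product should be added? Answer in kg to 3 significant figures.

1.14 kg

Volume: 70,700 US gal × 3.785 L/gal = 267,600 L.
[OCl⁻]/[HOCl] = 10^(pH − pKa) = 10^(7.37 − 7.56) = 0.6457; fraction as HOCl = 1/(1 + 0.6457) = 0.6077.
Free chlorine required for 1.51 ppm HOCl: 1.51 / 0.6077 = 2.485 ppm.
FC to add: 2.485 − 0.1 = 2.385 mg/L as Cl₂.
Cl₂ equivalent: 2.385 mg/L × 267,600 L = 638.2 g.
Product at 56.2% available Cl: 638.2 / 0.562 = 1136 g.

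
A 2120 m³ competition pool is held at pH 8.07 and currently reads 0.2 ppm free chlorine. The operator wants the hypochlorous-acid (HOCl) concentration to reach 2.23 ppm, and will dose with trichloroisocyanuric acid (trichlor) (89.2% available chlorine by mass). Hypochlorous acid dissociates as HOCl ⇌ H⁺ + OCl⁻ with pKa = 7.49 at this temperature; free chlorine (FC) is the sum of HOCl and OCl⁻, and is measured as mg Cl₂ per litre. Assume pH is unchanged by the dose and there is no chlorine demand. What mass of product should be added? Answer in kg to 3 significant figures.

25.0 kg

Volume: 2120 m³ = 2,120,000 L.
[OCl⁻]/[HOCl] = 10^(pH − pKa) = 10^(8.07 − 7.49) = 3.802; fraction as HOCl = 1/(1 + 3.802) = 0.2083.
Free chlorine required for 2.23 ppm HOCl: 2.23 / 0.2083 = 10.71 ppm.
FC to add: 10.71 − 0.2 = 10.51 mg/L as Cl₂.
Cl₂ equivalent: 10.51 mg/L × 2,120,000 L = 22,280 g.
Product at 89.2% available Cl: 22,280 / 0.892 = 24,970 g.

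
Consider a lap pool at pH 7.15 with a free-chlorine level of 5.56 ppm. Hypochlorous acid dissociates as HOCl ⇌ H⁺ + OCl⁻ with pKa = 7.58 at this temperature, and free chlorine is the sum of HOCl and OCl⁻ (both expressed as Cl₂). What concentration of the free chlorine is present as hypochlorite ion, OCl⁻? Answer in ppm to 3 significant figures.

[OCl⁻]/[HOCl] = 10^(pH − pKa) = 10^(7.15 − 7.58) = 10^-0.43 = 0.3715.
Fraction as HOCl = 1 / (1 + 0.3715) = 0.7291.
OCl⁻ = (1 − 0.7291) × 5.56 ppm = 1.506 ppm.

1.51 ppm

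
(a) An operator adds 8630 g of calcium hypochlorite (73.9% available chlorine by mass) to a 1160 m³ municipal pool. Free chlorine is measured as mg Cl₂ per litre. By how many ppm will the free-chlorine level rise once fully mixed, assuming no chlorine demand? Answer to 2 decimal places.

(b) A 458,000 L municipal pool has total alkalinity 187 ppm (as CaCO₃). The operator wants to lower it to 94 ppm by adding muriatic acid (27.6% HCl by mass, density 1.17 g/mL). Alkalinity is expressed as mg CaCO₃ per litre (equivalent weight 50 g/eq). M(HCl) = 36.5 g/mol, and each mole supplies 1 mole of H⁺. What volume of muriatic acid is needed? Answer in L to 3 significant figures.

(a) Volume: 1160 m³ = 1,160,000 L.
(a) Available chlorine delivered: 8630 g × 0.739 = 6378 g as Cl₂.
(a) Concentration rise: 6378 g / 1,160,000 L = 5.498 mg/L = 5.50 ppm.

(b) Alkalinity to neutralize: (187 − 94) = 93 mg/L as CaCO₃ × 458,000 L = 42,590 g as CaCO₃.
(b) Equivalents of H⁺ required: 42,590 ÷ 50 g/eq = 851.9 eq = 851.9 mol HCl.
(b) Mass of HCl: 851.9 × 36.5 = 31,090 g.
(b) Mass of 27.6% solution: 31,090 / 0.276 = 112,700 g.
(b) Volume: 112,700 g ÷ 1.17 g/mL = 96,290 mL.

(a) 5.50 ppm; (b) 96.3 L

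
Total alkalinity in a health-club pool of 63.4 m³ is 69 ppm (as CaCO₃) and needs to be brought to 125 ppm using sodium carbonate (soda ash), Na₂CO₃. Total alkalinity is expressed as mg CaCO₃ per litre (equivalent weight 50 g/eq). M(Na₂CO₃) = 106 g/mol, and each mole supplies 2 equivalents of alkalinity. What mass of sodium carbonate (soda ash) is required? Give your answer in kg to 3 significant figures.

3.76 kg

Volume: 63.4 m³ = 63,400 L.
Alkalinity to add: (125 − 69) = 56 mg/L as CaCO₃ × 63,400 L = 3550 g as CaCO₃.
Equivalents: 3550 g ÷ 50 g/eq = 71.01 eq.
Each mole of Na₂CO₃ supplies 2 eq, so 71.01 / 2 = 35.5 mol.
Mass: 35.5 mol × 106 g/mol = 3763 g.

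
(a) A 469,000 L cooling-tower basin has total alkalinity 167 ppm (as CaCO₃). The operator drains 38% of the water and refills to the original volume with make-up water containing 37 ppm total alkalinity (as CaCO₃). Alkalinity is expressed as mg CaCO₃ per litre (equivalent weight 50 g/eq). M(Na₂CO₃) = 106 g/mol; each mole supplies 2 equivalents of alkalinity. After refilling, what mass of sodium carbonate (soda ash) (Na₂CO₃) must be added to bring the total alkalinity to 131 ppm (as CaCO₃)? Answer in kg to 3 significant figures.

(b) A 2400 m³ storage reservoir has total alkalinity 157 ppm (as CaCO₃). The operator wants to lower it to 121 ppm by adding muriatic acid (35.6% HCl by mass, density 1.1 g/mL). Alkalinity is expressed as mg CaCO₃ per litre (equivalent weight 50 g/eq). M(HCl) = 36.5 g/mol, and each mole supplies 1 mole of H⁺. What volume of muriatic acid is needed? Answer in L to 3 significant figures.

(a) After draining 38% and refilling: 167 × 0.62 + 37 × 0.38 = 117.6 ppm.
(a) Deficit to target: 131 − 117.6 = 13.4 mg/L.
(a) As CaCO₃: 13.4 mg/L × 469,000 L = 6285 g; ÷ 50 g/eq ÷ 2 = 62.85 mol Na₂CO₃.
(a) Mass: 62.85 × 106 = 6662 g.

(b) Volume: 2400 m³ = 2,400,000 L.
(b) Alkalinity to neutralize: (157 − 121) = 36 mg/L as CaCO₃ × 2,400,000 L = 86,400 g as CaCO₃.
(b) Equivalents of H⁺ required: 86,400 ÷ 50 g/eq = 1728 eq = 1728 mol HCl.
(b) Mass of HCl: 1728 × 36.5 = 63,070 g.
(b) Mass of 35.6% solution: 63,070 / 0.356 = 177,200 g.
(b) Volume: 177,200 g ÷ 1.1 g/mL = 161,100 mL.

(a) 6.66 kg; (b) 161 L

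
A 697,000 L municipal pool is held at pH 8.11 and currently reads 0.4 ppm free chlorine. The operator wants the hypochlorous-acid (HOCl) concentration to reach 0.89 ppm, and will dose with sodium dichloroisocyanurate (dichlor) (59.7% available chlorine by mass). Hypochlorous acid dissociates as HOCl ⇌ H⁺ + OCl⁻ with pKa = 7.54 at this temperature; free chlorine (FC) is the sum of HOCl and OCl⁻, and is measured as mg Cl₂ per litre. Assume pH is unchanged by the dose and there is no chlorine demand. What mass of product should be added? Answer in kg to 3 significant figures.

[OCl⁻]/[HOCl] = 10^(pH − pKa) = 10^(8.11 − 7.54) = 3.715; fraction as HOCl = 1/(1 + 3.715) = 0.2121.
Free chlorine required for 0.89 ppm HOCl: 0.89 / 0.2121 = 4.197 ppm.
FC to add: 4.197 − 0.4 = 3.797 mg/L as Cl₂.
Cl₂ equivalent: 3.797 mg/L × 697,000 L = 2646 g.
Product at 59.7% available Cl: 2646 / 0.597 = 4433 g.

4.43 kg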